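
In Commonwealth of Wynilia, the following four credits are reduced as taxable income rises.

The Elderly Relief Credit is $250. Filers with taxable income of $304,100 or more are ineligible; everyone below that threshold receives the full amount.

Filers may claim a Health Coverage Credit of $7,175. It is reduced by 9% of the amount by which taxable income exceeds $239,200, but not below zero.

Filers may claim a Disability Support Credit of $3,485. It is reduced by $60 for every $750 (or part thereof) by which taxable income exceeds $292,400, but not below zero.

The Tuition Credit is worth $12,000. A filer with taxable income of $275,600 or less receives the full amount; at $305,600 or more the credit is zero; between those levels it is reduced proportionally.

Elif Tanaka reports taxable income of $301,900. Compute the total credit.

Elderly Relief Credit: $301,900 is below the $304,100 cutoff, so the full $250 applies.
Health Coverage Credit: 9% of the $62,700 excess over $239,200 is $5,643; credit = $7,175 − $5,643 = $1,532.
Disability Support Credit: income exceeds $292,400 by $9,500, which is 13 full-or-partial $750 increments; reduction = 13 × $60 = $780, leaving $2,705.
Tuition Credit: $301,900 is $26,300 into a $30,000 phase-out range, leaving 3,700/30,000 of the credit: $12,000 × 3,700/30,000 = $1,480.
Total: $250 + $1,532 + $2,705 + $1,480 = $5,967.

$5,967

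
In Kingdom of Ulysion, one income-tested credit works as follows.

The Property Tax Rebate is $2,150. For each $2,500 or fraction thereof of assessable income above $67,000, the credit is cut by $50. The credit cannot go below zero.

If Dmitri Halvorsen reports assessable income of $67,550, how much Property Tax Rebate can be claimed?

Property Tax Rebate: income exceeds $67,000 by $550, which is 1 full-or-partial $2,500 increment; reduction = 1 × $50 = $50, leaving $2,100.

$2,100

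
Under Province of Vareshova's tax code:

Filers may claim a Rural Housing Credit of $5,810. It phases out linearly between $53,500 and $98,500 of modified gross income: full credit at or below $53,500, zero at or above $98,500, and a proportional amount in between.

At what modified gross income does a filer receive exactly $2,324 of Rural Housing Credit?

$80,500

$2,324 is 2,324/5,810 of the full $5,810, so 3,486/5,810 of the $45,000 range has been used: income = $53,500 + $45,000 × 3,486/5,810 = $80,500.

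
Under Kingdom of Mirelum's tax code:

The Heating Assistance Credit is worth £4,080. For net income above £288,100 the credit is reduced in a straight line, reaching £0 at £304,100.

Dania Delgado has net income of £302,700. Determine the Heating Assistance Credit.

Heating Assistance Credit: £302,700 is £14,600 into a £16,000 phase-out range, leaving 1,400/16,000 of the credit: £4,080 × 1,400/16,000 = £357.

£357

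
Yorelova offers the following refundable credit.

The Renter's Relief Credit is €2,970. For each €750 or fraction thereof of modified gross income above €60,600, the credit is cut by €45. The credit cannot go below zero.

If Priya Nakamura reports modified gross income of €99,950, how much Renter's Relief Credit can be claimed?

Renter's Relief Credit: income exceeds €60,600 by €39,350, which is 53 full-or-partial €750 increments; reduction = 53 × €45 = €2,385, leaving €585.

€585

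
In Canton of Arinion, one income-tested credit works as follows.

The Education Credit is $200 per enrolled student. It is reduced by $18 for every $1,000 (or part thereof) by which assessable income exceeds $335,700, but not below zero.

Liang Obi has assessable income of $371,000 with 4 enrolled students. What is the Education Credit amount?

Education Credit: base = 4 × $200 = $800. income exceeds $335,700 by $35,300, which is 36 full-or-partial $1,000 increments; reduction = 36 × $18 = $648, leaving $152.

$152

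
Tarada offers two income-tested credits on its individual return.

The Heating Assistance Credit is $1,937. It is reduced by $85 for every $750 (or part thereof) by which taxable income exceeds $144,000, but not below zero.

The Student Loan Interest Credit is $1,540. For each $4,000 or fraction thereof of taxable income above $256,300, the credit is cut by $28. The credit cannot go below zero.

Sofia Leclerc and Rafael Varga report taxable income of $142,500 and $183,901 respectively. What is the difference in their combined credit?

$1,937

Sofia ($142,500): Heating Assistance Credit: $142,500 is at or below the $144,000 threshold, so the full $1,937 applies. Student Loan Interest Credit: $142,500 is at or below the $256,300 threshold, so the full $1,540 applies. total $1,937 + $1,540 = $3,477
Rafael ($183,901): Heating Assistance Credit: income exceeds $144,000 by $39,901 → 54 increments × $85 = $4,590 ≥ base, so the credit is $0. Student Loan Interest Credit: $183,901 is at or below the $256,300 threshold, so the full $1,540 applies. total $0 + $1,540 = $1,540
Difference: |$3,477 − $1,540| = $1,937.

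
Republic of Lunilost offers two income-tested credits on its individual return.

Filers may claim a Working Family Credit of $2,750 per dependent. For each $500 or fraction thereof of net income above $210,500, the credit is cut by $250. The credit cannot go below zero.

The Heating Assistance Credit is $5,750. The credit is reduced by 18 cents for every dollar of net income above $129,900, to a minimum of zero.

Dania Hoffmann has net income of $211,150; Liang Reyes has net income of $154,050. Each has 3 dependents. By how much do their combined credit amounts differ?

$1,903

Dania ($211,150): Working Family Credit: base = 3 × $2,750 = $8,250. income exceeds $210,500 by $650, which is 2 full-or-partial $500 increments; reduction = 2 × $250 = $500, leaving $7,750. Heating Assistance Credit: 18% of the $81,250 excess over $129,900 is $14,625 ≥ base, so the credit is $0. total $7,750 + $0 = $7,750
Liang ($154,050): Working Family Credit: base = 3 × $2,750 = $8,250. $154,050 is at or below the $210,500 threshold, so the full $8,250 applies. Heating Assistance Credit: 18% of the $24,150 excess over $129,900 is $4,347; credit = $5,750 − $4,347 = $1,403. total $8,250 + $1,403 = $9,653
Difference: |$7,750 − $9,653| = $1,903.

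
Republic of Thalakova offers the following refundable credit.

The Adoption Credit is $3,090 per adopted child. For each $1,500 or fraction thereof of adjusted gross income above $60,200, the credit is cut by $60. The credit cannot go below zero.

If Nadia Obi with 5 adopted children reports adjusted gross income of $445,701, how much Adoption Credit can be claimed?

Adoption Credit: base = 5 × $3,090 = $15,450. income exceeds $60,200 by $385,501 → 258 increments × $60 = $15,480 ≥ base, so the credit is $0.

$0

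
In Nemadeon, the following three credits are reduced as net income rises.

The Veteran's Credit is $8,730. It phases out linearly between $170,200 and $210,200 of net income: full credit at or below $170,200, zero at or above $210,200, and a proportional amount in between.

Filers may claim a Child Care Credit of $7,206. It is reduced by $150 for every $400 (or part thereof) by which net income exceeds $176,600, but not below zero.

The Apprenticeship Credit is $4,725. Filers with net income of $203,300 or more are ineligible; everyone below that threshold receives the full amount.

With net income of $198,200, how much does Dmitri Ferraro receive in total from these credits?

Veteran's Credit: $198,200 is $28,000 into a $40,000 phase-out range, leaving 12,000/40,000 of the credit: $8,730 × 12,000/40,000 = $2,619.
Child Care Credit: income exceeds $176,600 by $21,600 → 54 increments × $150 = $8,100 ≥ base, so the credit is $0.
Apprenticeship Credit: $198,200 is below the $203,300 cutoff, so the full $4,725 applies.
Total: $2,619 + $0 + $4,725 = $7,344.

$7,344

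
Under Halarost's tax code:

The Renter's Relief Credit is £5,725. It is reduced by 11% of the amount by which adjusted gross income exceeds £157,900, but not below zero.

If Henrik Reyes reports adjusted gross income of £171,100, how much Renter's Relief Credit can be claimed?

Renter's Relief Credit: 11% of the £13,200 excess over £157,900 is £1,452; credit = £5,725 − £1,452 = £4,273.

£4,273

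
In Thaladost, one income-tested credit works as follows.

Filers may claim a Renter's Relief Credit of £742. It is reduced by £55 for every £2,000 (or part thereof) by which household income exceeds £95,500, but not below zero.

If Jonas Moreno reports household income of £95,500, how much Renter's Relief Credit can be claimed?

£742

Renter's Relief Credit: £95,500 is at or below the £95,500 threshold, so the full £742 applies.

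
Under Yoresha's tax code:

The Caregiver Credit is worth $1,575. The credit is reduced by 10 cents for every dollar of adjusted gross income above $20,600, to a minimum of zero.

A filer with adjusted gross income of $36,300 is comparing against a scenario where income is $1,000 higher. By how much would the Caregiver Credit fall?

At $36,300 — 10% of the $15,700 excess over $20,600 is $1,570; credit = $1,575 − $1,570 = $5.
At $37,300 — 10% of the $16,700 excess over $20,600 is $1,670 ≥ base, so the credit is $0.
Lost: $5 − $0 = $5.

$5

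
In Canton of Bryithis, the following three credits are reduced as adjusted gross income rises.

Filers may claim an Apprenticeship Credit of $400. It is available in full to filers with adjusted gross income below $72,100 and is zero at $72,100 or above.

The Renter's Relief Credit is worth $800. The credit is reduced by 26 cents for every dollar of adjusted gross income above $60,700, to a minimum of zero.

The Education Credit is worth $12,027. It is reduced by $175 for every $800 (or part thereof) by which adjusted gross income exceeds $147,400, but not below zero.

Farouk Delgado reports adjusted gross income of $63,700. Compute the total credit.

Apprenticeship Credit: $63,700 is below the $72,100 cutoff, so the full $400 applies.
Renter's Relief Credit: 26% of the $3,000 excess over $60,700 is $780; credit = $800 − $780 = $20.
Education Credit: $63,700 is at or below the $147,400 threshold, so the full $12,027 applies.
Total: $400 + $20 + $12,027 = $12,447.

$12,447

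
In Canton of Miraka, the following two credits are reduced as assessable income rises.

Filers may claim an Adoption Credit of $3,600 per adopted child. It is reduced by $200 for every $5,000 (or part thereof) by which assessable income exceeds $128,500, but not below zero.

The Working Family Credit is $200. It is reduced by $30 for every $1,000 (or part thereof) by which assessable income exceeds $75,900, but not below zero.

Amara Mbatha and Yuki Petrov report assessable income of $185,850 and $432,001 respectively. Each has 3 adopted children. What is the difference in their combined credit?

$8,400

Amara ($185,850): Adoption Credit: base = 3 × $3,600 = $10,800. income exceeds $128,500 by $57,350, which is 12 full-or-partial $5,000 increments; reduction = 12 × $200 = $2,400, leaving $8,400. Working Family Credit: income exceeds $75,900 by $109,950 → 110 increments × $30 = $3,300 ≥ base, so the credit is $0. total $8,400 + $0 = $8,400
Yuki ($432,001): Adoption Credit: base = 3 × $3,600 = $10,800. income exceeds $128,500 by $303,501 → 61 increments × $200 = $12,200 ≥ base, so the credit is $0. Working Family Credit: income exceeds $75,900 by $356,101 → 357 increments × $30 = $10,710 ≥ base, so the credit is $0. total $0 + $0 = $0
Difference: |$8,400 − $0| = $8,400.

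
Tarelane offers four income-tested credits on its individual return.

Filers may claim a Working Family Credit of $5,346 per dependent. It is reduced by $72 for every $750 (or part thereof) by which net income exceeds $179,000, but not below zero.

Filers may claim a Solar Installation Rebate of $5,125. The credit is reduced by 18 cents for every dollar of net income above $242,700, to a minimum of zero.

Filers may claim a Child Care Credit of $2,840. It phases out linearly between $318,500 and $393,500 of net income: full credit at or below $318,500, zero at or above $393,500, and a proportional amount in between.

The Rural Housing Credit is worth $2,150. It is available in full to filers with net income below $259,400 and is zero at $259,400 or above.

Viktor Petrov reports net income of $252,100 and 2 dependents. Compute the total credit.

$12,059

Working Family Credit: base = 2 × $5,346 = $10,692. income exceeds $179,000 by $73,100, which is 98 full-or-partial $750 increments; reduction = 98 × $72 = $7,056, leaving $3,636.
Solar Installation Rebate: 18% of the $9,400 excess over $242,700 is $1,692; credit = $5,125 − $1,692 = $3,433.
Child Care Credit: $252,100 is at or below the $318,500 threshold, so the full $2,840 applies.
Rural Housing Credit: $252,100 is below the $259,400 cutoff, so the full $2,150 applies.
Total: $3,636 + $3,433 + $2,840 + $2,150 = $12,059.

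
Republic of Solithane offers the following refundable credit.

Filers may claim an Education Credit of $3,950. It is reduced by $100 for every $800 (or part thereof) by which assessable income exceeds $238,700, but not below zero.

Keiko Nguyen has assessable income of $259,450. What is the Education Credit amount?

$1,350

Education Credit: income exceeds $238,700 by $20,750, which is 26 full-or-partial $800 increments; reduction = 26 × $100 = $2,600, leaving $1,350.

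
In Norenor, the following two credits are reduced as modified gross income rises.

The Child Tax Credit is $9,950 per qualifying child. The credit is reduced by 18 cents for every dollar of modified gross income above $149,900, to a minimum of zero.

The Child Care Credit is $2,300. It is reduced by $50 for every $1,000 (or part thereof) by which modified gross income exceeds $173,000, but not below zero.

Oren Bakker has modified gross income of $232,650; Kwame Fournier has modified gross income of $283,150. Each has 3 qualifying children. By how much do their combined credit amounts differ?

$9,090

Oren ($232,650): Child Tax Credit: base = 3 × $9,950 = $29,850. 18% of the $82,750 excess over $149,900 is $14,895; credit = $29,850 − $14,895 = $14,955. Child Care Credit: income exceeds $173,000 by $59,650 → 60 increments × $50 = $3,000 ≥ base, so the credit is $0. total $14,955 + $0 = $14,955
Kwame ($283,150): Child Tax Credit: base = 3 × $9,950 = $29,850. 18% of the $133,250 excess over $149,900 is $23,985; credit = $29,850 − $23,985 = $5,865. Child Care Credit: income exceeds $173,000 by $110,150 → 111 increments × $50 = $5,550 ≥ base, so the credit is $0. total $5,865 + $0 = $5,865
Difference: |$14,955 − $5,865| = $9,090.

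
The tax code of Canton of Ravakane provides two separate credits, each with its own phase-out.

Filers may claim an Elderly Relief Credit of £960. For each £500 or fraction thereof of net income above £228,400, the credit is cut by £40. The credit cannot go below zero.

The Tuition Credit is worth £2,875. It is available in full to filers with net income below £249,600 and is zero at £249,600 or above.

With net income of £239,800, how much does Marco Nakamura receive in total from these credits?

Elderly Relief Credit: income exceeds £228,400 by £11,400, which is 23 full-or-partial £500 increments; reduction = 23 × £40 = £920, leaving £40.
Tuition Credit: £239,800 is below the £249,600 cutoff, so the full £2,875 applies.
Total: £40 + £2,875 = £2,915.

£2,915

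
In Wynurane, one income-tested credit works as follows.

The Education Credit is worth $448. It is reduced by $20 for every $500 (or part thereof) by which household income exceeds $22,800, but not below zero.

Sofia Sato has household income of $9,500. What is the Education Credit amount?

$448

Education Credit: $9,500 is at or below the $22,800 threshold, so the full $448 applies.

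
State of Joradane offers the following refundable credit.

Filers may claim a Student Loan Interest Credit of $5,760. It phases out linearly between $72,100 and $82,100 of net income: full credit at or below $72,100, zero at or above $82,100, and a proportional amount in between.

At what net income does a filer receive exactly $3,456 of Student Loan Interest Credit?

$76,100

$3,456 is 3,456/5,760 of the full $5,760, so 2,304/5,760 of the $10,000 range has been used: income = $72,100 + $10,000 × 2,304/5,760 = $76,100.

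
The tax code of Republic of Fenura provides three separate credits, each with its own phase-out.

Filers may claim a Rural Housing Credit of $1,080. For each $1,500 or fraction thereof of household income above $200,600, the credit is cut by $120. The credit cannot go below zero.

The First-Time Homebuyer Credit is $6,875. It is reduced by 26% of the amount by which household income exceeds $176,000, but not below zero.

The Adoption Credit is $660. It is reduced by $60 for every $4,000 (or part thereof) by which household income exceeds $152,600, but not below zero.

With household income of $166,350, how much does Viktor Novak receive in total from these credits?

$8,375

Rural Housing Credit: $166,350 is at or below the $200,600 threshold, so the full $1,080 applies.
First-Time Homebuyer Credit: $166,350 is at or below the $176,000 threshold, so the full $6,875 applies.
Adoption Credit: income exceeds $152,600 by $13,750, which is 4 full-or-partial $4,000 increments; reduction = 4 × $60 = $240, leaving $420.
Total: $1,080 + $6,875 + $420 = $8,375.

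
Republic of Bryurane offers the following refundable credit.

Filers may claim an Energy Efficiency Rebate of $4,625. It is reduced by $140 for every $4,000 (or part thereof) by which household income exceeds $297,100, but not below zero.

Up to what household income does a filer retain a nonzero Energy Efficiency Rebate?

After 33 increments the reduction is 33 × $140 = $4,620, leaving $5; one more increment wipes it out. Increment 33 ends at excess 33 × $4,000 = $132,000, so the highest qualifying income is $297,100 + $132,000 = $429,100.

$429,100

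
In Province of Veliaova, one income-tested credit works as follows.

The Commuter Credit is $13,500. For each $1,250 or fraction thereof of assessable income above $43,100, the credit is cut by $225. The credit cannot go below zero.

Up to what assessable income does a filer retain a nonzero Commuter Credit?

After 59 increments the reduction is 59 × $225 = $13,275, leaving $225; one more increment wipes it out. Increment 59 ends at excess 59 × $1,250 = $73,750, so the highest qualifying income is $43,100 + $73,750 = $116,850.

$116,850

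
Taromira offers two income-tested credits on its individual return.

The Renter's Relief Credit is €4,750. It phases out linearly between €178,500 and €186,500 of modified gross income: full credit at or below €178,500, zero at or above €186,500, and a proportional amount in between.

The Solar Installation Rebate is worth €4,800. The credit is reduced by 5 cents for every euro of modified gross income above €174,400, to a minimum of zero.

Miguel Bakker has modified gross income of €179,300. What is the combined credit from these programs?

Renter's Relief Credit: €179,300 is €800 into a €8,000 phase-out range, leaving 7,200/8,000 of the credit: €4,750 × 7,200/8,000 = €4,275.
Solar Installation Rebate: 5% of the €4,900 excess over €174,400 is €245; credit = €4,800 − €245 = €4,555.
Total: €4,275 + €4,555 = €8,830.

€8,830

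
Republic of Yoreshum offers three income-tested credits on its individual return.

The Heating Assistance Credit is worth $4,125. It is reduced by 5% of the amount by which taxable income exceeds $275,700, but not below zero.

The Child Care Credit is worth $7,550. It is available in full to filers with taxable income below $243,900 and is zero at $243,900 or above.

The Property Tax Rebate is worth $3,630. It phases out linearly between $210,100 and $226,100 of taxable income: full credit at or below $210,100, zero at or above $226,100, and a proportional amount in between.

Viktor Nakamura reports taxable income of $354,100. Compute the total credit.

$205

Heating Assistance Credit: 5% of the $78,400 excess over $275,700 is $3,920; credit = $4,125 − $3,920 = $205.
Child Care Credit: $354,100 meets or exceeds the $243,900 cutoff, so the credit is $0.
Property Tax Rebate: $354,100 is at or above $226,100, so the credit is $0.
Total: $205 + $0 + $0 = $205.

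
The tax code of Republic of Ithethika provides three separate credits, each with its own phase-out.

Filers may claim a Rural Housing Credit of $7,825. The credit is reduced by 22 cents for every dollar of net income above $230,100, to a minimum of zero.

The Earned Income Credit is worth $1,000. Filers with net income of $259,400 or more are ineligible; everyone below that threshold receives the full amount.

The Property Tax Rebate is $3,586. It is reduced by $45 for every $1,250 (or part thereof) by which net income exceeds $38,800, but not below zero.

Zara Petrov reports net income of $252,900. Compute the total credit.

$3,809

Rural Housing Credit: 22% of the $22,800 excess over $230,100 is $5,016; credit = $7,825 − $5,016 = $2,809.
Earned Income Credit: $252,900 is below the $259,400 cutoff, so the full $1,000 applies.
Property Tax Rebate: income exceeds $38,800 by $214,100 → 172 increments × $45 = $7,740 ≥ base, so the credit is $0.
Total: $2,809 + $1,000 + $0 = $3,809.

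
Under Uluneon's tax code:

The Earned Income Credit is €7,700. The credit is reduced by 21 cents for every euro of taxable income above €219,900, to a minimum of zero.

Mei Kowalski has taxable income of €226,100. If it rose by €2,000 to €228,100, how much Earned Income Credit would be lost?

At €226,100 — 21% of the €6,200 excess over €219,900 is €1,302; credit = €7,700 − €1,302 = €6,398.
At €228,100 — 21% of the €8,200 excess over €219,900 is €1,722; credit = €7,700 − €1,722 = €5,978.
Lost: €6,398 − €5,978 = €420.

€420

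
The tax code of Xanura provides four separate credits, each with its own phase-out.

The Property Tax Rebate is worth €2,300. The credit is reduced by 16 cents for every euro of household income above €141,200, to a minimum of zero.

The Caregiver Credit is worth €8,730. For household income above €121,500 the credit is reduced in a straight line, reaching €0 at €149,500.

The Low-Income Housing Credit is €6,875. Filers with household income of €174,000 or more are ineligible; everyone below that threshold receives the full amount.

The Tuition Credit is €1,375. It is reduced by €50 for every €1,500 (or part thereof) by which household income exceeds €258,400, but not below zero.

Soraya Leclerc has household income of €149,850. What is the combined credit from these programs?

Property Tax Rebate: 16% of the €8,650 excess over €141,200 is €1,384; credit = €2,300 − €1,384 = €916.
Caregiver Credit: €149,850 is at or above €149,500, so the credit is €0.
Low-Income Housing Credit: €149,850 is below the €174,000 cutoff, so the full €6,875 applies.
Tuition Credit: €149,850 is at or below the €258,400 threshold, so the full €1,375 applies.
Total: €916 + €0 + €6,875 + €1,375 = €9,166.

€9,166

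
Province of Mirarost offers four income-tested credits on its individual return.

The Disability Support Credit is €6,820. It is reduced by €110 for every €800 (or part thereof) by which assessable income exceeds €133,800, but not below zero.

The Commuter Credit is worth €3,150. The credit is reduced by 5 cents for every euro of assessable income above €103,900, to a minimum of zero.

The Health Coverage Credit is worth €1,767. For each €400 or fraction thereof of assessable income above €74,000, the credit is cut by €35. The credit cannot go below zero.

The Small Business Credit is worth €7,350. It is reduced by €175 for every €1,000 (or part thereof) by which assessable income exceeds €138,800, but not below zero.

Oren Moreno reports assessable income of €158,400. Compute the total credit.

€7,685

Disability Support Credit: income exceeds €133,800 by €24,600, which is 31 full-or-partial €800 increments; reduction = 31 × €110 = €3,410, leaving €3,410.
Commuter Credit: 5% of the €54,500 excess over €103,900 is €2,725; credit = €3,150 − €2,725 = €425.
Health Coverage Credit: income exceeds €74,000 by €84,400 → 211 increments × €35 = €7,385 ≥ base, so the credit is €0.
Small Business Credit: income exceeds €138,800 by €19,600, which is 20 full-or-partial €1,000 increments; reduction = 20 × €175 = €3,500, leaving €3,850.
Total: €3,410 + €425 + €0 + €3,850 = €7,685.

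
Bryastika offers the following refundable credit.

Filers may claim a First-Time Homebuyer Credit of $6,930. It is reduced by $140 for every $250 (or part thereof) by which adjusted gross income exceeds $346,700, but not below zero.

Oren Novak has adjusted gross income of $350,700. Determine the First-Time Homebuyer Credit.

$4,690

First-Time Homebuyer Credit: income exceeds $346,700 by $4,000, which is 16 full-or-partial $250 increments; reduction = 16 × $140 = $2,240, leaving $4,690.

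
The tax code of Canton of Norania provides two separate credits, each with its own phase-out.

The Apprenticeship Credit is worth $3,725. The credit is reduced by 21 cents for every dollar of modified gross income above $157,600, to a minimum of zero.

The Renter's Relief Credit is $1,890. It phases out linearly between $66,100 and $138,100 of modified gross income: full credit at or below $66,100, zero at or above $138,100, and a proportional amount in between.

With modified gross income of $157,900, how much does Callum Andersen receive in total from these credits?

Apprenticeship Credit: 21% of the $300 excess over $157,600 is $63; credit = $3,725 − $63 = $3,662.
Renter's Relief Credit: $157,900 is at or above $138,100, so the credit is $0.
Total: $3,662 + $0 = $3,662.

$3,662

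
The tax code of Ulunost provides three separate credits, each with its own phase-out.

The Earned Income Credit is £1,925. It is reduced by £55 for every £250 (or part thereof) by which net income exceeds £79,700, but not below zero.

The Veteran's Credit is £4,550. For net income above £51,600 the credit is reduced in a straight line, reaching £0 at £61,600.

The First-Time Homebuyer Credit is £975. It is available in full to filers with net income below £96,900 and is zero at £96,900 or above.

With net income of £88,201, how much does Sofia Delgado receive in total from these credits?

£975

Earned Income Credit: income exceeds £79,700 by £8,501 → 35 increments × £55 = £1,925 ≥ base, so the credit is £0.
Veteran's Credit: £88,201 is at or above £61,600, so the credit is £0.
First-Time Homebuyer Credit: £88,201 is below the £96,900 cutoff, so the full £975 applies.
Total: £0 + £0 + £975 = £975.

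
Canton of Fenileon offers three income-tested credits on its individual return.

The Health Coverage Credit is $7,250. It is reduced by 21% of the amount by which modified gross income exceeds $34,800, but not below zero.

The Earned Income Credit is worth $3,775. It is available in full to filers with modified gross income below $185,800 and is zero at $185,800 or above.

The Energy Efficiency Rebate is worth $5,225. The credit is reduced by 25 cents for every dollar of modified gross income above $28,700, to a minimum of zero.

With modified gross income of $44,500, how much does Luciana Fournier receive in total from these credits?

$10,263

Health Coverage Credit: 21% of the $9,700 excess over $34,800 is $2,037; credit = $7,250 − $2,037 = $5,213.
Earned Income Credit: $44,500 is below the $185,800 cutoff, so the full $3,775 applies.
Energy Efficiency Rebate: 25% of the $15,800 excess over $28,700 is $3,950; credit = $5,225 − $3,950 = $1,275.
Total: $5,213 + $3,775 + $1,275 = $10,263.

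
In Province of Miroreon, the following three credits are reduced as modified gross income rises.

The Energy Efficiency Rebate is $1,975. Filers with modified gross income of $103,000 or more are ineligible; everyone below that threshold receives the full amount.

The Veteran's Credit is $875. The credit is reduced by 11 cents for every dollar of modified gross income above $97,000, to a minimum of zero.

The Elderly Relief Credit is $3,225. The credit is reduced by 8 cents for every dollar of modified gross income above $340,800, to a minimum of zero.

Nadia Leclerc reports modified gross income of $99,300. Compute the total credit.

$5,822

Energy Efficiency Rebate: $99,300 is below the $103,000 cutoff, so the full $1,975 applies.
Veteran's Credit: 11% of the $2,300 excess over $97,000 is $253; credit = $875 − $253 = $622.
Elderly Relief Credit: $99,300 is at or below the $340,800 threshold, so the full $3,225 applies.
Total: $1,975 + $622 + $3,225 = $5,822.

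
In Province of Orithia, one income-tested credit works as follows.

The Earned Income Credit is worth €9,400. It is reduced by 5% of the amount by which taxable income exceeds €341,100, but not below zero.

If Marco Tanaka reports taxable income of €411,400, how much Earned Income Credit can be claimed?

Earned Income Credit: 5% of the €70,300 excess over €341,100 is €3,515; credit = €9,400 − €3,515 = €5,885.

€5,885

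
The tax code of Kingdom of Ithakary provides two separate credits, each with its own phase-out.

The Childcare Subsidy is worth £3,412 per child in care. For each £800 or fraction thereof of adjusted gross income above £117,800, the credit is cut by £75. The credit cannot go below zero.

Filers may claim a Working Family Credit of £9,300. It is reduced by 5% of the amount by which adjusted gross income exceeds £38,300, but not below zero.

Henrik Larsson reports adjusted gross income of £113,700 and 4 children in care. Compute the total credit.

£19,178

Childcare Subsidy: base = 4 × £3,412 = £13,648. £113,700 is at or below the £117,800 threshold, so the full £13,648 applies.
Working Family Credit: 5% of the £75,400 excess over £38,300 is £3,770; credit = £9,300 − £3,770 = £5,530.
Total: £13,648 + £5,530 = £19,178.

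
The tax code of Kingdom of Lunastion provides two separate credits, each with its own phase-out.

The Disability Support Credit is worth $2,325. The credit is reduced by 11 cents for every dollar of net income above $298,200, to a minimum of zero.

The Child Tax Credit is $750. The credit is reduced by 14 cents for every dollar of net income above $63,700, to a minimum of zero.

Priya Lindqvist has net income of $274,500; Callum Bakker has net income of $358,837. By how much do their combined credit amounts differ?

Priya ($274,500): Disability Support Credit: $274,500 is at or below the $298,200 threshold, so the full $2,325 applies. Child Tax Credit: 14% of the $210,800 excess over $63,700 is $29,512 ≥ base, so the credit is $0. total $2,325 + $0 = $2,325
Callum ($358,837): Disability Support Credit: 11% of the $60,637 excess over $298,200 is $6,670.07 ≥ base, so the credit is $0. Child Tax Credit: 14% of the $295,137 excess over $63,700 is $41,319.18 ≥ base, so the credit is $0. total $0 + $0 = $0
Difference: |$2,325 − $0| = $2,325.

$2,325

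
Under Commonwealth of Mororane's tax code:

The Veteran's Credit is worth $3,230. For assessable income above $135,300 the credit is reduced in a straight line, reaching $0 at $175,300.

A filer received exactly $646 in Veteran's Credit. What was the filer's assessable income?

$167,300

$646 is 646/3,230 of the full $3,230, so 2,584/3,230 of the $40,000 range has been used: income = $135,300 + $40,000 × 2,584/3,230 = $167,300.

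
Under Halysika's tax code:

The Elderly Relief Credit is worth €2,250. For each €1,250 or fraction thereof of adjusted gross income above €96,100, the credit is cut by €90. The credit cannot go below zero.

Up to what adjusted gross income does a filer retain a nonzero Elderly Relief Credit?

€126,100

After 24 increments the reduction is 24 × €90 = €2,160, leaving €90; one more increment wipes it out. Increment 24 ends at excess 24 × €1,250 = €30,000, so the highest qualifying income is €96,100 + €30,000 = €126,100.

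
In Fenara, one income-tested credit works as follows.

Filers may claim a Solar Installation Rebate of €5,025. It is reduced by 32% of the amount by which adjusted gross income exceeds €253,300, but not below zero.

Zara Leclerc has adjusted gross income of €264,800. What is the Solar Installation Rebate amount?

Solar Installation Rebate: 32% of the €11,500 excess over €253,300 is €3,680; credit = €5,025 − €3,680 = €1,345.

€1,345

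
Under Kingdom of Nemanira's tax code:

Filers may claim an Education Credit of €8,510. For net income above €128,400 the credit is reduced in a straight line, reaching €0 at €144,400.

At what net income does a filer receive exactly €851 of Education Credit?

€851 is 851/8,510 of the full €8,510, so 7,659/8,510 of the €16,000 range has been used: income = €128,400 + €16,000 × 7,659/8,510 = €142,800.

€142,800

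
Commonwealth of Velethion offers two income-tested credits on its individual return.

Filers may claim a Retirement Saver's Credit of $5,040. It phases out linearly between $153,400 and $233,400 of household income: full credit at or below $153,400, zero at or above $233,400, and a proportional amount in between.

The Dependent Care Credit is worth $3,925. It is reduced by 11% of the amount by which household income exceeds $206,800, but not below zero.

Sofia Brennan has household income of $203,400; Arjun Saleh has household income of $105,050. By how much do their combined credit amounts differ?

$3,150

Sofia ($203,400): Retirement Saver's Credit: $203,400 is $50,000 into a $80,000 phase-out range, leaving 30,000/80,000 of the credit: $5,040 × 30,000/80,000 = $1,890. Dependent Care Credit: $203,400 is at or below the $206,800 threshold, so the full $3,925 applies. total $1,890 + $3,925 = $5,815
Arjun ($105,050): Retirement Saver's Credit: $105,050 is at or below the $153,400 threshold, so the full $5,040 applies. Dependent Care Credit: $105,050 is at or below the $206,800 threshold, so the full $3,925 applies. total $5,040 + $3,925 = $8,965
Difference: |$5,815 − $8,965| = $3,150.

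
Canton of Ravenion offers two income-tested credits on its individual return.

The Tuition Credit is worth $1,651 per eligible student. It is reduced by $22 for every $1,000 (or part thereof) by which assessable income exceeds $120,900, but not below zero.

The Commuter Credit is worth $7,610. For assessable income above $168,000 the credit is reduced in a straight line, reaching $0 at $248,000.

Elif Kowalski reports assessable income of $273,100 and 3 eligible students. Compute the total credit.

$1,587

Tuition Credit: base = 3 × $1,651 = $4,953. income exceeds $120,900 by $152,200, which is 153 full-or-partial $1,000 increments; reduction = 153 × $22 = $3,366, leaving $1,587.
Commuter Credit: $273,100 is at or above $248,000, so the credit is $0.
Total: $1,587 + $0 = $1,587.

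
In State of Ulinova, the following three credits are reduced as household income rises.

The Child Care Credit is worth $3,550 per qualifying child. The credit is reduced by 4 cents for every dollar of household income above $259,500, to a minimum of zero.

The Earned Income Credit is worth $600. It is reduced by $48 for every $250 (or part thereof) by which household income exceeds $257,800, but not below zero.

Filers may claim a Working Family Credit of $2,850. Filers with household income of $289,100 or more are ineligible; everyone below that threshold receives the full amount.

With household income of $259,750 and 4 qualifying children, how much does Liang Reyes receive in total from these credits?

$17,256

Child Care Credit: base = 4 × $3,550 = $14,200. 4% of the $250 excess over $259,500 is $10; credit = $14,200 − $10 = $14,190.
Earned Income Credit: income exceeds $257,800 by $1,950, which is 8 full-or-partial $250 increments; reduction = 8 × $48 = $384, leaving $216.
Working Family Credit: $259,750 is below the $289,100 cutoff, so the full $2,850 applies.
Total: $14,190 + $216 + $2,850 = $17,256.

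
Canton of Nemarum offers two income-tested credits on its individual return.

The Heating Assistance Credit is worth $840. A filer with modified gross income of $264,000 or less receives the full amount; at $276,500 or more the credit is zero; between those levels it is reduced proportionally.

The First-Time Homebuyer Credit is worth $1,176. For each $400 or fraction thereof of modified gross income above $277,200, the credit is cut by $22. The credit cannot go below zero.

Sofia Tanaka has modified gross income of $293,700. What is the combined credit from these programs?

$252

Heating Assistance Credit: $293,700 is at or above $276,500, so the credit is $0.
First-Time Homebuyer Credit: income exceeds $277,200 by $16,500, which is 42 full-or-partial $400 increments; reduction = 42 × $22 = $924, leaving $252.
Total: $0 + $252 = $252.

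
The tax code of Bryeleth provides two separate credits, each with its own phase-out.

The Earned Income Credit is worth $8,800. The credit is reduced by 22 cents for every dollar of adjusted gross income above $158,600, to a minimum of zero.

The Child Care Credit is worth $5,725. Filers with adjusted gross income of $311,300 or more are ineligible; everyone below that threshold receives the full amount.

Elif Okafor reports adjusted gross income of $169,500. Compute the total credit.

Earned Income Credit: 22% of the $10,900 excess over $158,600 is $2,398; credit = $8,800 − $2,398 = $6,402.
Child Care Credit: $169,500 is below the $311,300 cutoff, so the full $5,725 applies.
Total: $6,402 + $5,725 = $12,127.

$12,127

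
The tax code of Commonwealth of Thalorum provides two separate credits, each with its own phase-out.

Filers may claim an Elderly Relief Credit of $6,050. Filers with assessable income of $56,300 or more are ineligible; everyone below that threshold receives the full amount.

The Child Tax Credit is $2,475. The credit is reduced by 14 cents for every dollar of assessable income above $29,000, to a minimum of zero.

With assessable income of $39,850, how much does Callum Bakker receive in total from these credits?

$7,006

Elderly Relief Credit: $39,850 is below the $56,300 cutoff, so the full $6,050 applies.
Child Tax Credit: 14% of the $10,850 excess over $29,000 is $1,519; credit = $2,475 − $1,519 = $956.
Total: $6,050 + $956 = $7,006.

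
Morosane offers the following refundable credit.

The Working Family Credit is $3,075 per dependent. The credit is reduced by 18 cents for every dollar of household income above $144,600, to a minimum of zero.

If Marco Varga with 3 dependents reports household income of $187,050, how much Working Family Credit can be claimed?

Working Family Credit: base = 3 × $3,075 = $9,225. 18% of the $42,450 excess over $144,600 is $7,641; credit = $9,225 − $7,641 = $1,584.

$1,584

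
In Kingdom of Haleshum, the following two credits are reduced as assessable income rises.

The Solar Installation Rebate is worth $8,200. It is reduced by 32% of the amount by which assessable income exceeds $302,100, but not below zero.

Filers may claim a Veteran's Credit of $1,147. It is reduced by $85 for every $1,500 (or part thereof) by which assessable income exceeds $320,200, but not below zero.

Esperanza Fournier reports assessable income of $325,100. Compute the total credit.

$1,647

Solar Installation Rebate: 32% of the $23,000 excess over $302,100 is $7,360; credit = $8,200 − $7,360 = $840.
Veteran's Credit: income exceeds $320,200 by $4,900, which is 4 full-or-partial $1,500 increments; reduction = 4 × $85 = $340, leaving $807.
Total: $840 + $807 = $1,647.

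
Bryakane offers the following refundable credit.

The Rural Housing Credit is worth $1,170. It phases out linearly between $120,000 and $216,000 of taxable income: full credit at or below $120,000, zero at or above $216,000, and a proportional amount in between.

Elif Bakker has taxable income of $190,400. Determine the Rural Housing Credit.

Rural Housing Credit: $190,400 is $70,400 into a $96,000 phase-out range, leaving 25,600/96,000 of the credit: $1,170 × 25,600/96,000 = $312.

$312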